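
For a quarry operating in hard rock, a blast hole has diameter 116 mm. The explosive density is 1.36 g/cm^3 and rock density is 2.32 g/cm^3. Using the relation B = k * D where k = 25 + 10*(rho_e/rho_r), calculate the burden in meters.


3.58 m

First, compute k:
rho_e / rho_r = 1.36 / 2.32 = 0.5862068966
k = 25 + 10 * 0.5862068966 = 30.86206897
Then, compute burden:
B = k * D / 1000 = 30.86206897 * 116 / 1000
= 3580 / 1000
= 3.58 m


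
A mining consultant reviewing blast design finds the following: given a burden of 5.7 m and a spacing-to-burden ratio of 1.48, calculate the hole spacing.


Spacing = burden * ratio
= 5.7 * 1.48
= 8.436 m

8.436 m


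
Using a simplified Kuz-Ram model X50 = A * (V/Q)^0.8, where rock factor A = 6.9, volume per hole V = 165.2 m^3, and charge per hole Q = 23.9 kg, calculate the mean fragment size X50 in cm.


Compute V/Q:
V/Q = 165.2 / 23.9 = 6.912133891
Raise to the power 0.8:
(V/Q)^0.8 = 6.912133891^0.8 = 4.695585076
Multiply by A:
X50 = 6.9 * 4.695585076
= 32.3995 cm

32.3995 cm


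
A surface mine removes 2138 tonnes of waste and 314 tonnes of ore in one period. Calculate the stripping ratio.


6.8089

Stripping ratio = waste tonnage / ore tonnage
= 2138 / 314
= 6.8089


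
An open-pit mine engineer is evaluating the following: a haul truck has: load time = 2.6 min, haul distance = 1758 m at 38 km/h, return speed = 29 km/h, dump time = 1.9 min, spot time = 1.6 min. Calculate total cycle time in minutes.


12.513 min

Convert haul speed to m/min: 38 * 1000/60 = 633.3333333 m/min
Haul time = 1758 / 633.3333333 = 2.775789474 min
Convert return speed to m/min: 29 * 1000/60 = 483.3333333 m/min
Return time = 1758 / 483.3333333 = 3.637241379 min
Total cycle time:
= 2.6 + 2.775789474 + 1.9 + 3.637241379 + 1.6
= 12.513 min


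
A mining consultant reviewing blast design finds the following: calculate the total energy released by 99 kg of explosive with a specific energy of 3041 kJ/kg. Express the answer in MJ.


Energy = mass * specific_energy / 1000
= 99 * 3041 / 1000
= 301059 / 1000
= 301.059 MJ

301.059 MJ


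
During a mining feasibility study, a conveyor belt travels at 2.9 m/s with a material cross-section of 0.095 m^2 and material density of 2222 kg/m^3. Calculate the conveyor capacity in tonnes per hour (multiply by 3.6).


2203.7796 t/h

Volumetric flow = speed * area
= 2.9 * 0.095 = 0.2755 m^3/s
Mass flow = volumetric * density
= 0.2755 * 2222 = 612.161 kg/s
Convert to t/h: multiply by 3.6
Capacity = 612.161 * 3.6
= 2203.7796 t/h


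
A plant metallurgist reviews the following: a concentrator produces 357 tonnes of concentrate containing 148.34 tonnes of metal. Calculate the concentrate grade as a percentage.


41.5518%

Grade = (metal in concentrate / concentrate mass) * 100
= (148.34 / 357) * 100
= 0.4155182073 * 100
= 41.5518%


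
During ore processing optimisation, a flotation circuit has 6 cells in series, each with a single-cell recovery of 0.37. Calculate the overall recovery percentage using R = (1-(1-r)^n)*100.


93.7476%

Complement of single-cell recovery:
1 - r = 1 - 0.37 = 0.63
Raise to power n:
(1 - r)^6 = 0.63^6 = 0.06252350221
Overall recovery:
R = (1 - 0.06252350221) * 100
= 93.7476%


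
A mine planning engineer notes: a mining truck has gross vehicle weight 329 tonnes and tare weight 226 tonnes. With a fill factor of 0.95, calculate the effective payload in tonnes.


97.85 tonnes

Maximum payload = gross - tare
= 329 - 226 = 103 tonnes
Effective payload = max payload * fill factor
= 103 * 0.95
= 97.85 tonnes


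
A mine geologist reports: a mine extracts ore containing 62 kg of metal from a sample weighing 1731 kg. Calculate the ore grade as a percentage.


Ore grade = (metal mass / ore mass) * 100
= (62 / 1731) * 100
= 0.03581744656 * 100
= 3.5817%

3.5817%


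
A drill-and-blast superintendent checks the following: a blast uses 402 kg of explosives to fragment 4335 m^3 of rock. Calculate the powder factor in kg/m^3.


0.0927 kg/m^3

Powder factor = explosive mass / rock volume
= 402 / 4335
= 0.0927 kg/m^3


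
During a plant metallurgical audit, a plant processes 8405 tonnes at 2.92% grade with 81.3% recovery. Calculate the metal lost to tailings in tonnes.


Total metal in feed:
= 8405 * 2.92 / 100 = 245.426 tonnes
Metal recovered:
= 245.426 * 81.3 / 100 = 199.531338 tonnes
Metal lost to tailings:
= 245.426 - 199.531338
= 45.8947 tonnes

45.8947 tonnes


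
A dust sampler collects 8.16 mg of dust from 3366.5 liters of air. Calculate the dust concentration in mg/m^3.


Convert liters to m^3: 1 m^3 = 1000 L
Concentration = mass / volume * 1000
= 8.16 / 3366.5 * 1000
= 0.00242388237 * 1000
= 2.4239 mg/m^3

2.4239 mg/m^3


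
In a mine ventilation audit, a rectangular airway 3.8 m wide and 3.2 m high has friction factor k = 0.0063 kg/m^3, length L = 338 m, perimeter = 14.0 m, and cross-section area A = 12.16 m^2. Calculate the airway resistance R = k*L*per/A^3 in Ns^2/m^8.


Compute the numerator:
k * L * per = 0.0063 * 338 * 14.0
= 29.8116
Compute the denominator:
A^3 = 12.16^3 = 1798.045696
Resistance:
R = 29.8116 / 1798.045696
= 0.0166 Ns^2/m^8

0.0166 Ns^2/m^8


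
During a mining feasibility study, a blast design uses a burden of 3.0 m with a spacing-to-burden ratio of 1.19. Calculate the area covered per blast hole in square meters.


First, find the spacing:
Spacing = burden * ratio = 3.0 * 1.19
= 3.57 m
Then, calculate the area:
Area = burden * spacing = 3.0 * 3.57
= 10.71 m^2

10.71 m^2


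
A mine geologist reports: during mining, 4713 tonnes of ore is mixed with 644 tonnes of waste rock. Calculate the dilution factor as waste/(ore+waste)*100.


Total material = ore + waste
= 4713 + 644 = 5357 tonnes
Dilution = waste / total * 100
= 644 / 5357 * 100
= 0.1202165391 * 100
= 12.0217%

12.0217%


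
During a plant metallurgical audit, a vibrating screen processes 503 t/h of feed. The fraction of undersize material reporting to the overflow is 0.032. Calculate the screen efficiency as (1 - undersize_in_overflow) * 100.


Screen efficiency = (1 - fraction of undersize in overflow) * 100
= (1 - 0.032) * 100
= 0.968 * 100
= 96.8%

96.8%


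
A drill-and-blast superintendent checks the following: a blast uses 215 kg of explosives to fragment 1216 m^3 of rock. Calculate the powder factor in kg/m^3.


0.1768 kg/m^3

Powder factor = explosive mass / rock volume
= 215 / 1216
= 0.1768 kg/m^3


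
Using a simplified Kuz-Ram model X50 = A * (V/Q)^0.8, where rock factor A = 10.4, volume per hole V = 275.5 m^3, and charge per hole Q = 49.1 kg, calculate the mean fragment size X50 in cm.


Compute V/Q:
V/Q = 275.5 / 49.1 = 5.610997963
Raise to the power 0.8:
(V/Q)^0.8 = 5.610997963^0.8 = 3.974038671
Multiply by A:
X50 = 10.4 * 3.974038671
= 41.33 cm

41.33 cm


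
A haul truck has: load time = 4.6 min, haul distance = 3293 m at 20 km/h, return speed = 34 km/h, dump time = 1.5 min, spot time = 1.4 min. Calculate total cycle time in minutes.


Convert haul speed to m/min: 20 * 1000/60 = 333.3333333 m/min
Haul time = 3293 / 333.3333333 = 9.879 min
Convert return speed to m/min: 34 * 1000/60 = 566.6666667 m/min
Return time = 3293 / 566.6666667 = 5.811176471 min
Total cycle time:
= 4.6 + 9.879 + 1.5 + 5.811176471 + 1.4
= 23.1902 min

23.1902 min


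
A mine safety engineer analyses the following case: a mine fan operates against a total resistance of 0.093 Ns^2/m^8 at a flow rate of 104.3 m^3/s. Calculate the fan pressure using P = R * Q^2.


1011.6996 Pa

Compute Q^2:
Q^2 = 104.3^2 = 10878.49
Compute pressure:
P = R * Q^2 = 0.093 * 10878.49
= 1011.6996 Pa


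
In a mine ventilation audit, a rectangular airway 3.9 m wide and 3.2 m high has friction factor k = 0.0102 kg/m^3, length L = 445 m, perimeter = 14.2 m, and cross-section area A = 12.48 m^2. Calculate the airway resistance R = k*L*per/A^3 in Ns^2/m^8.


Compute the numerator:
k * L * per = 0.0102 * 445 * 14.2
= 64.4538
Compute the denominator:
A^3 = 12.48^3 = 1943.764992
Resistance:
R = 64.4538 / 1943.764992
= 0.0332 Ns^2/m^8

0.0332 Ns^2/m^8


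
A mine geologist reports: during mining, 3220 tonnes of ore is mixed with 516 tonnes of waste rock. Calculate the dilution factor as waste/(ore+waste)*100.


Total material = ore + waste
= 3220 + 516 = 3736 tonnes
Dilution = waste / total * 100
= 516 / 3736 * 100
= 0.1381156317 * 100
= 13.8116%

13.8116%


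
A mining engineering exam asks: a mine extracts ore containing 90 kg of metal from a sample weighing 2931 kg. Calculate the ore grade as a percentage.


Ore grade = (metal mass / ore mass) * 100
= (90 / 2931) * 100
= 0.0307062436 * 100
= 3.0706%

3.0706%


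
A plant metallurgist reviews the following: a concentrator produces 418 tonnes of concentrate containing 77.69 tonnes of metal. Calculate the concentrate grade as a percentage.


18.5861%

Grade = (metal in concentrate / concentrate mass) * 100
= (77.69 / 418) * 100
= 0.185861244 * 100
= 18.5861%


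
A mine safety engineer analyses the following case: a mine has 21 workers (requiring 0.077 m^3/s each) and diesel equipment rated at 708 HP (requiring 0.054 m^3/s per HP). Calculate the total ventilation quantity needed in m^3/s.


Airflow for workers:
Q_people = 21 * 0.077 = 1.617 m^3/s
Airflow for diesel equipment:
Q_diesel = 708 * 0.054 = 38.232 m^3/s
Total ventilation:
Q_total = 1.617 + 38.232
= 39.849 m^3/s

39.849 m^3/s


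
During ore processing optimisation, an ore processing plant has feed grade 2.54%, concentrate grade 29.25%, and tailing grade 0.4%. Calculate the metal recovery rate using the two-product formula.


85.4201%

Using the two-product formula:
R = 100 * c * (f - t) / (f * (c - t))
Numerator = 100 * 29.25 * (2.54 - 0.4)
= 100 * 29.25 * 2.14
= 6259.5
Denominator = 2.54 * (29.25 - 0.4)
= 2.54 * 28.85
= 73.279
R = 6259.5 / 73.279
= 85.4201%


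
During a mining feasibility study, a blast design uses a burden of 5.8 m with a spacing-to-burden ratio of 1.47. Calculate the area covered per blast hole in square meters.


First, find the spacing:
Spacing = burden * ratio = 5.8 * 1.47
= 8.526 m
Then, calculate the area:
Area = burden * spacing = 5.8 * 8.526
= 49.4508 m^2

49.4508 m^2


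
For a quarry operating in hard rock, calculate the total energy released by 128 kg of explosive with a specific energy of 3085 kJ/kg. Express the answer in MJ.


394.88 MJ

Energy = mass * specific_energy / 1000
= 128 * 3085 / 1000
= 394880 / 1000
= 394.88 MJ


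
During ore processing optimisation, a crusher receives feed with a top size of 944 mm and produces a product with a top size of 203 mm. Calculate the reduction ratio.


Reduction ratio = feed size / product size
= 944 / 203
= 4.6502

4.6502


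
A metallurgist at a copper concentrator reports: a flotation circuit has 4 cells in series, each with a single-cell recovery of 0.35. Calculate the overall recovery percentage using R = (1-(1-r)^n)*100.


82.1494%

Complement of single-cell recovery:
1 - r = 1 - 0.35 = 0.65
Raise to power n:
(1 - r)^4 = 0.65^4 = 0.17850625
Overall recovery:
R = (1 - 0.17850625) * 100
= 82.1494%


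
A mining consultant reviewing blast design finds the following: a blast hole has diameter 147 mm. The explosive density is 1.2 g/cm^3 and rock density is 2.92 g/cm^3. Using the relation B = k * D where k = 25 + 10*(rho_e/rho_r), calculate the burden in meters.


4.2791 m

First, compute k:
rho_e / rho_r = 1.2 / 2.92 = 0.4109589041
k = 25 + 10 * 0.4109589041 = 29.10958904
Then, compute burden:
B = k * D / 1000 = 29.10958904 * 147 / 1000
= 4279.109589 / 1000
= 4.2791 m


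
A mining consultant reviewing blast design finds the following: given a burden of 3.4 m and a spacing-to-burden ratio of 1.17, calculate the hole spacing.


Spacing = burden * ratio
= 3.4 * 1.17
= 3.978 m

3.978 m


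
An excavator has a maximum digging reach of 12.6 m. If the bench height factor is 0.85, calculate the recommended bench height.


10.71 m

Bench height = reach * factor
= 12.6 * 0.85
= 10.71 m


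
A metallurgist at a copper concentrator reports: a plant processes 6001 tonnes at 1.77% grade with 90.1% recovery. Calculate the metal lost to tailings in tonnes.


10.5156 tonnes

Total metal in feed:
= 6001 * 1.77 / 100 = 106.2177 tonnes
Metal recovered:
= 106.2177 * 90.1 / 100 = 95.7021477 tonnes
Metal lost to tailings:
= 106.2177 - 95.7021477
= 10.5156 tonnes


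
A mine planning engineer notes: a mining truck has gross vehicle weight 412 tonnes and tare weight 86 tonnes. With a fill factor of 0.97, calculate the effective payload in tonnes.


Maximum payload = gross - tare
= 412 - 86 = 326 tonnes
Effective payload = max payload * fill factor
= 326 * 0.97
= 316.22 tonnes

316.22 tonnes


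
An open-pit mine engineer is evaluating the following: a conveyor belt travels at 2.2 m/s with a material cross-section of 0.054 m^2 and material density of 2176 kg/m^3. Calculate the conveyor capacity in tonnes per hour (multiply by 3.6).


Volumetric flow = speed * area
= 2.2 * 0.054 = 0.1188 m^3/s
Mass flow = volumetric * density
= 0.1188 * 2176 = 258.5088 kg/s
Convert to t/h: multiply by 3.6
Capacity = 258.5088 * 3.6
= 930.6317 t/h

930.6317 t/h


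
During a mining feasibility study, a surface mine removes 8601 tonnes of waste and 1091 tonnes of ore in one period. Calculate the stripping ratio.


Stripping ratio = waste tonnage / ore tonnage
= 8601 / 1091
= 7.8836

7.8836


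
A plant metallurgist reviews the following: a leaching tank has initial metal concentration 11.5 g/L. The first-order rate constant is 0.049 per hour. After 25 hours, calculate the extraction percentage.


70.6242%

Compute the exponent:
-k * t = -0.049 * 25 = -1.225
Remaining concentration:
C = 11.5 * exp(-1.225)
= 11.5 * 0.2937577003
= 3.378213554 g/L
Extracted = 11.5 - 3.378213554 = 8.121786446 g/L
Extraction % = 8.121786446 / 11.5 * 100
= 70.6242%


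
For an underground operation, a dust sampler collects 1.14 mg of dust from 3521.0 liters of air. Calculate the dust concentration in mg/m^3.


Convert liters to m^3: 1 m^3 = 1000 L
Concentration = mass / volume * 1000
= 1.14 / 3521.0 * 1000
= 0.0003237716558 * 1000
= 0.3238 mg/m^3

0.3238 mg/m^3


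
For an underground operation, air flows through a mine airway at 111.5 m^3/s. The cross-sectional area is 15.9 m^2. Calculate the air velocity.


7.0126 m/s

Velocity = flow rate / cross-sectional area
= 111.5 / 15.9
= 7.0126 m/s


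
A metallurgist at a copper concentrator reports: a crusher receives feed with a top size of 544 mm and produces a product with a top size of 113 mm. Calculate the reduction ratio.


Reduction ratio = feed size / product size
= 544 / 113
= 4.8142

4.8142


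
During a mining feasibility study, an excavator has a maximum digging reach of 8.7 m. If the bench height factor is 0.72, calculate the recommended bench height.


Bench height = reach * factor
= 8.7 * 0.72
= 6.264 m

6.264 m


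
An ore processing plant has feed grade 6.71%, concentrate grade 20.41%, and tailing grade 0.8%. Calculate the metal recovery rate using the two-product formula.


91.6707%

Using the two-product formula:
R = 100 * c * (f - t) / (f * (c - t))
Numerator = 100 * 20.41 * (6.71 - 0.8)
= 100 * 20.41 * 5.91
= 12062.31
Denominator = 6.71 * (20.41 - 0.8)
= 6.71 * 19.61
= 131.5831
R = 12062.31 / 131.5831
= 91.6707%


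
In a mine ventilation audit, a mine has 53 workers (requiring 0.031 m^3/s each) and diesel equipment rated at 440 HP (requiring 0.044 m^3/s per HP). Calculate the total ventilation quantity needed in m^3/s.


21.003 m^3/s

Airflow for workers:
Q_people = 53 * 0.031 = 1.643 m^3/s
Airflow for diesel equipment:
Q_diesel = 440 * 0.044 = 19.36 m^3/s
Total ventilation:
Q_total = 1.643 + 19.36
= 21.003 m^3/s


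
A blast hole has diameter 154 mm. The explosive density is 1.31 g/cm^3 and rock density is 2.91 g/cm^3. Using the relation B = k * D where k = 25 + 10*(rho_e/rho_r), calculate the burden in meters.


First, compute k:
rho_e / rho_r = 1.31 / 2.91 = 0.4501718213
k = 25 + 10 * 0.4501718213 = 29.50171821
Then, compute burden:
B = k * D / 1000 = 29.50171821 * 154 / 1000
= 4543.264605 / 1000
= 4.5433 m

4.5433 m


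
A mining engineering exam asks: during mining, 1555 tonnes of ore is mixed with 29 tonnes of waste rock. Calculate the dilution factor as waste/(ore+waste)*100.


Total material = ore + waste
= 1555 + 29 = 1584 tonnes
Dilution = waste / total * 100
= 29 / 1584 * 100
= 0.01830808081 * 100
= 1.8308%

1.8308%


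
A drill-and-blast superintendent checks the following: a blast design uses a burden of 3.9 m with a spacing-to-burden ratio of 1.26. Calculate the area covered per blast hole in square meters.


19.1646 m^2

First, find the spacing:
Spacing = burden * ratio = 3.9 * 1.26
= 4.914 m
Then, calculate the area:
Area = burden * spacing = 3.9 * 4.914
= 19.1646 m^2


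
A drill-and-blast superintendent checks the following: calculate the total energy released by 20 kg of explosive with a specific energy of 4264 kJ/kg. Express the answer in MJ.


85.28 MJ

Energy = mass * specific_energy / 1000
= 20 * 4264 / 1000
= 85280 / 1000
= 85.28 MJ


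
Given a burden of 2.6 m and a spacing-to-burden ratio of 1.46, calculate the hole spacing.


3.796 m

Spacing = burden * ratio
= 2.6 * 1.46
= 3.796 m


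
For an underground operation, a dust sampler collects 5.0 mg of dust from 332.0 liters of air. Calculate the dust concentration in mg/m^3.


Convert liters to m^3: 1 m^3 = 1000 L
Concentration = mass / volume * 1000
= 5.0 / 332.0 * 1000
= 0.01506024096 * 1000
= 15.0602 mg/m^3

15.0602 mg/m^3


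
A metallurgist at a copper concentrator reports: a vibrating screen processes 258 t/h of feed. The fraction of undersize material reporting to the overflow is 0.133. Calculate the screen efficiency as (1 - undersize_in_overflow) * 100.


Screen efficiency = (1 - fraction of undersize in overflow) * 100
= (1 - 0.133) * 100
= 0.867 * 100
= 86.7%

86.7%


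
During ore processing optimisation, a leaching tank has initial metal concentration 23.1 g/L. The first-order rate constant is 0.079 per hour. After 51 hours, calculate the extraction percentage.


98.2208%

Compute the exponent:
-k * t = -0.079 * 51 = -4.029
Remaining concentration:
C = 23.1 * exp(-4.029)
= 23.1 * 0.01779211317
= 0.4109978143 g/L
Extracted = 23.1 - 0.4109978143 = 22.68900219 g/L
Extraction % = 22.68900219 / 23.1 * 100
= 98.2208%


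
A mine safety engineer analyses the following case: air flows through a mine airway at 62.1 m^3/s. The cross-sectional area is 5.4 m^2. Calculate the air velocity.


11.5 m/s

Velocity = flow rate / cross-sectional area
= 62.1 / 5.4
= 11.5 m/s


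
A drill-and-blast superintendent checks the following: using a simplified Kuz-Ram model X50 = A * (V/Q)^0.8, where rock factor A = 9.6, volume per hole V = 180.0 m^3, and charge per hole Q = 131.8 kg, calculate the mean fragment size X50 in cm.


12.3185 cm

Compute V/Q:
V/Q = 180.0 / 131.8 = 1.365705615
Raise to the power 0.8:
(V/Q)^0.8 = 1.365705615^0.8 = 1.283174368
Multiply by A:
X50 = 9.6 * 1.283174368
= 12.3185 cm


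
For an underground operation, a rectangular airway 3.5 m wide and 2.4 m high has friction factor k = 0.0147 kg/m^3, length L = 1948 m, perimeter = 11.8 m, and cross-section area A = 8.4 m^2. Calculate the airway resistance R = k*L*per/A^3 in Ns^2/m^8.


Compute the numerator:
k * L * per = 0.0147 * 1948 * 11.8
= 337.90008
Compute the denominator:
A^3 = 8.4^3 = 592.704
Resistance:
R = 337.90008 / 592.704
= 0.5701 Ns^2/m^8

0.5701 Ns^2/m^8


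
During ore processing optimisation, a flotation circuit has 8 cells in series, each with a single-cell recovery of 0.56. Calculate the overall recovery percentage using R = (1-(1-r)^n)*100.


99.8595%

Complement of single-cell recovery:
1 - r = 1 - 0.56 = 0.44
Raise to power n:
(1 - r)^8 = 0.44^8 = 0.001404822363
Overall recovery:
R = (1 - 0.001404822363) * 100
= 99.8595%


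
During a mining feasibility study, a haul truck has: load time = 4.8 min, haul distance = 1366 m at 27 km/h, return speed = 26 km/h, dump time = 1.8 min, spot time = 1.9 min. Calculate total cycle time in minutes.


14.6879 min

Convert haul speed to m/min: 27 * 1000/60 = 450 m/min
Haul time = 1366 / 450 = 3.035555556 min
Convert return speed to m/min: 26 * 1000/60 = 433.3333333 m/min
Return time = 1366 / 433.3333333 = 3.152307692 min
Total cycle time:
= 4.8 + 3.035555556 + 1.8 + 3.152307692 + 1.9
= 14.6879 min


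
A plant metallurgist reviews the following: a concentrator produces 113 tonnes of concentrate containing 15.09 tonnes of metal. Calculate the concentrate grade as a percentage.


13.354%

Grade = (metal in concentrate / concentrate mass) * 100
= (15.09 / 113) * 100
= 0.133539823 * 100
= 13.354%


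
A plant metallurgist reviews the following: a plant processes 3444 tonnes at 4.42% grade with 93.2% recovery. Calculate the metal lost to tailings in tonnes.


10.3513 tonnes

Total metal in feed:
= 3444 * 4.42 / 100 = 152.2248 tonnes
Metal recovered:
= 152.2248 * 93.2 / 100 = 141.8735136 tonnes
Metal lost to tailings:
= 152.2248 - 141.8735136
= 10.3513 tonnes


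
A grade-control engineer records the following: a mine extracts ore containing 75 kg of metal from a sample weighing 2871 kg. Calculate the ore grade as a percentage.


2.6123%

Ore grade = (metal mass / ore mass) * 100
= (75 / 2871) * 100
= 0.02612330199 * 100
= 2.6123%


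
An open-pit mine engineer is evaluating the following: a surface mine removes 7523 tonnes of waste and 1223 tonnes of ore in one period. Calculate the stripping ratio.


Stripping ratio = waste tonnage / ore tonnage
= 7523 / 1223
= 6.1513

6.1513


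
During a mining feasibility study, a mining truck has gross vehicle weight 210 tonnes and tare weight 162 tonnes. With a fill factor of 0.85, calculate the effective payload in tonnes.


40.8 tonnes

Maximum payload = gross - tare
= 210 - 162 = 48 tonnes
Effective payload = max payload * fill factor
= 48 * 0.85
= 40.8 tonnes


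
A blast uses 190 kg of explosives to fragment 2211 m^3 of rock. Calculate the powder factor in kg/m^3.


0.0859 kg/m^3

Powder factor = explosive mass / rock volume
= 190 / 2211
= 0.0859 kg/m^3


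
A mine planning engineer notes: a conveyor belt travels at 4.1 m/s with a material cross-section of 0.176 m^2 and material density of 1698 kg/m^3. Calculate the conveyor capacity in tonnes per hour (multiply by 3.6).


Volumetric flow = speed * area
= 4.1 * 0.176 = 0.7216 m^3/s
Mass flow = volumetric * density
= 0.7216 * 1698 = 1225.2768 kg/s
Convert to t/h: multiply by 3.6
Capacity = 1225.2768 * 3.6
= 4410.9965 t/h

4410.9965 t/h


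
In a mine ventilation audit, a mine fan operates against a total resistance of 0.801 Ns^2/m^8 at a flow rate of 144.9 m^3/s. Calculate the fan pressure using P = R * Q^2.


16817.804 Pa

Compute Q^2:
Q^2 = 144.9^2 = 20996.01
Compute pressure:
P = R * Q^2 = 0.801 * 20996.01
= 16817.804 Pa


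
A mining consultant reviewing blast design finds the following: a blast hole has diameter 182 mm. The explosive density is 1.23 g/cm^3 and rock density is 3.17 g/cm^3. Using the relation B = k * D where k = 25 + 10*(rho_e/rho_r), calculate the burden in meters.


First, compute k:
rho_e / rho_r = 1.23 / 3.17 = 0.3880126183
k = 25 + 10 * 0.3880126183 = 28.88012618
Then, compute burden:
B = k * D / 1000 = 28.88012618 * 182 / 1000
= 5256.182965 / 1000
= 5.2562 m

5.2562 m


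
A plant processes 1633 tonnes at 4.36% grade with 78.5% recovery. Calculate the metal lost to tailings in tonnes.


15.3077 tonnes

Total metal in feed:
= 1633 * 4.36 / 100 = 71.1988 tonnes
Metal recovered:
= 71.1988 * 78.5 / 100 = 55.891058 tonnes
Metal lost to tailings:
= 71.1988 - 55.891058
= 15.3077 tonnes


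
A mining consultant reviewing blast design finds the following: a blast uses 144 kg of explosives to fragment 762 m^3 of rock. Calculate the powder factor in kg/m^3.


0.189 kg/m^3

Powder factor = explosive mass / rock volume
= 144 / 762
= 0.189 kg/m^3


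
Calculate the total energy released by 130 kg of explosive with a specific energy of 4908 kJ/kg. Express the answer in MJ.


Energy = mass * specific_energy / 1000
= 130 * 4908 / 1000
= 638040 / 1000
= 638.04 MJ

638.04 MJ


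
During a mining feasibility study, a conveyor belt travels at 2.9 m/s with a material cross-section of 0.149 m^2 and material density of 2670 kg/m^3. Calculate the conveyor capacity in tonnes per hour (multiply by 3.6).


Volumetric flow = speed * area
= 2.9 * 0.149 = 0.4321 m^3/s
Mass flow = volumetric * density
= 0.4321 * 2670 = 1153.707 kg/s
Convert to t/h: multiply by 3.6
Capacity = 1153.707 * 3.6
= 4153.3452 t/h

4153.3452 t/h


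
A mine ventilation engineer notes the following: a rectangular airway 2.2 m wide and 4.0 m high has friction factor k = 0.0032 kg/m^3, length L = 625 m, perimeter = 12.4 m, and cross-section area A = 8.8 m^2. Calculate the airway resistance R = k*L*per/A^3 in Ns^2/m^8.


0.0364 Ns^2/m^8

Compute the numerator:
k * L * per = 0.0032 * 625 * 12.4
= 24.8
Compute the denominator:
A^3 = 8.8^3 = 681.472
Resistance:
R = 24.8 / 681.472
= 0.0364 Ns^2/m^8


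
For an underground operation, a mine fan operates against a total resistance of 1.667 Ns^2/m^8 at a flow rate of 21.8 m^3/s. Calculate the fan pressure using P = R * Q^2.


792.2251 Pa

Compute Q^2:
Q^2 = 21.8^2 = 475.24
Compute pressure:
P = R * Q^2 = 1.667 * 475.24
= 792.2251 Pa


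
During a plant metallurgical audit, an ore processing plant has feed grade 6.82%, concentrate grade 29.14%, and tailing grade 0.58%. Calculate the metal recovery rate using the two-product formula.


93.3537%

Using the two-product formula:
R = 100 * c * (f - t) / (f * (c - t))
Numerator = 100 * 29.14 * (6.82 - 0.58)
= 100 * 29.14 * 6.24
= 18183.36
Denominator = 6.82 * (29.14 - 0.58)
= 6.82 * 28.56
= 194.7792
R = 18183.36 / 194.7792
= 93.3537%


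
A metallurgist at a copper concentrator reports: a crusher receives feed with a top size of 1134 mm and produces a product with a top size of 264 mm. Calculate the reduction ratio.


Reduction ratio = feed size / product size
= 1134 / 264
= 4.2955

4.2955


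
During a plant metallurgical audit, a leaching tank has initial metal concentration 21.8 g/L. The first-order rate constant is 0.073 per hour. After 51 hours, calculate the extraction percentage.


Compute the exponent:
-k * t = -0.073 * 51 = -3.723
Remaining concentration:
C = 21.8 * exp(-3.723)
= 21.8 * 0.02416137489
= 0.5267179725 g/L
Extracted = 21.8 - 0.5267179725 = 21.27328203 g/L
Extraction % = 21.27328203 / 21.8 * 100
= 97.5839%

97.5839%


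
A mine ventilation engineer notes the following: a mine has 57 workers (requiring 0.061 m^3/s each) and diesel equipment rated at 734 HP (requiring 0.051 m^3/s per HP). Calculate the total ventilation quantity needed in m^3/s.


Airflow for workers:
Q_people = 57 * 0.061 = 3.477 m^3/s
Airflow for diesel equipment:
Q_diesel = 734 * 0.051 = 37.434 m^3/s
Total ventilation:
Q_total = 3.477 + 37.434
= 40.911 m^3/s

40.911 m^3/s


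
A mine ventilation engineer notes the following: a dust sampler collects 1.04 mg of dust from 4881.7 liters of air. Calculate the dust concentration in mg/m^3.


Convert liters to m^3: 1 m^3 = 1000 L
Concentration = mass / volume * 1000
= 1.04 / 4881.7 * 1000
= 0.0002130405392 * 1000
= 0.213 mg/m^3

0.213 mg/m^3


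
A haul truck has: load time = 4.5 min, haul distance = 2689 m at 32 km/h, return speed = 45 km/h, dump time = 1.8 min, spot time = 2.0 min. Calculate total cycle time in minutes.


16.9272 min

Convert haul speed to m/min: 32 * 1000/60 = 533.3333333 m/min
Haul time = 2689 / 533.3333333 = 5.041875 min
Convert return speed to m/min: 45 * 1000/60 = 750 m/min
Return time = 2689 / 750 = 3.585333333 min
Total cycle time:
= 4.5 + 5.041875 + 1.8 + 3.585333333 + 2.0
= 16.9272 min


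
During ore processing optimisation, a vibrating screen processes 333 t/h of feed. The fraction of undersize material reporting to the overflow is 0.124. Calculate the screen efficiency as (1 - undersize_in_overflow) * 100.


Screen efficiency = (1 - fraction of undersize in overflow) * 100
= (1 - 0.124) * 100
= 0.876 * 100
= 87.6%

87.6%


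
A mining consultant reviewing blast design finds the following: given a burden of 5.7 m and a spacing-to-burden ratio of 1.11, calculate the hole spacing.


6.327 m

Spacing = burden * ratio
= 5.7 * 1.11
= 6.327 m


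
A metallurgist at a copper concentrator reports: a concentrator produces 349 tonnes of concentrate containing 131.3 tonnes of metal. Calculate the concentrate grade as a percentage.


Grade = (metal in concentrate / concentrate mass) * 100
= (131.3 / 349) * 100
= 0.376217765 * 100
= 37.6218%

37.6218%


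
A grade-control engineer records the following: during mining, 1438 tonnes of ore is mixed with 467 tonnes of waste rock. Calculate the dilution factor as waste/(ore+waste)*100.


24.5144%

Total material = ore + waste
= 1438 + 467 = 1905 tonnes
Dilution = waste / total * 100
= 467 / 1905 * 100
= 0.245144357 * 100
= 24.5144%


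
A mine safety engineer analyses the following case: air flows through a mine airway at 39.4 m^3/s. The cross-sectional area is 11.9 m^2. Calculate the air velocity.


Velocity = flow rate / cross-sectional area
= 39.4 / 11.9
= 3.3109 m/s

3.3109 m/s


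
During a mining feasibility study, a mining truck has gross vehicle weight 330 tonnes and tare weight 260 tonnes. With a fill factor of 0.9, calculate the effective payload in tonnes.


Maximum payload = gross - tare
= 330 - 260 = 70 tonnes
Effective payload = max payload * fill factor
= 70 * 0.9
= 63.0 tonnes

63.0 tonnes


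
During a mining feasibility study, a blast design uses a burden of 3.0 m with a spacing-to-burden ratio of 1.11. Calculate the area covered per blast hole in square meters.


First, find the spacing:
Spacing = burden * ratio = 3.0 * 1.11
= 3.33 m
Then, calculate the area:
Area = burden * spacing = 3.0 * 3.33
= 9.99 m^2

9.99 m^2


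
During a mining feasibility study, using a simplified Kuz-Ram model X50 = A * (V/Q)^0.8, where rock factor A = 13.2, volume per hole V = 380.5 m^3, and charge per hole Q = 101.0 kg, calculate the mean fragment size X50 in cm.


Compute V/Q:
V/Q = 380.5 / 101.0 = 3.767326733
Raise to the power 0.8:
(V/Q)^0.8 = 3.767326733^0.8 = 2.889526155
Multiply by A:
X50 = 13.2 * 2.889526155
= 38.1417 cm

38.1417 cm


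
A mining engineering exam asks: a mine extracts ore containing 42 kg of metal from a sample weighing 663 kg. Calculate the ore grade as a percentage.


Ore grade = (metal mass / ore mass) * 100
= (42 / 663) * 100
= 0.06334841629 * 100
= 6.3348%

6.3348%


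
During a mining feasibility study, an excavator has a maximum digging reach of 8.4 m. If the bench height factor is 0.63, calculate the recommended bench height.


5.292 m

Bench height = reach * factor
= 8.4 * 0.63
= 5.292 m


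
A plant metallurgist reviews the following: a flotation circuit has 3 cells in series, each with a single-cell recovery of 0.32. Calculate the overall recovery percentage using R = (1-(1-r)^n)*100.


Complement of single-cell recovery:
1 - r = 1 - 0.32 = 0.68
Raise to power n:
(1 - r)^3 = 0.68^3 = 0.314432
Overall recovery:
R = (1 - 0.314432) * 100
= 68.5568%

68.5568%


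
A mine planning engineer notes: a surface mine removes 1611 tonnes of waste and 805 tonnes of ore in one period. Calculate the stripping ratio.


Stripping ratio = waste tonnage / ore tonnage
= 1611 / 805
= 2.0012

2.0012


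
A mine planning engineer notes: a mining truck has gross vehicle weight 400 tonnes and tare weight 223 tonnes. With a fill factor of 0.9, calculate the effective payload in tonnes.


159.3 tonnes

Maximum payload = gross - tare
= 400 - 223 = 177 tonnes
Effective payload = max payload * fill factor
= 177 * 0.9
= 159.3 tonnes


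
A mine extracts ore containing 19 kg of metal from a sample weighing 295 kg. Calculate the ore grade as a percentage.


6.4407%

Ore grade = (metal mass / ore mass) * 100
= (19 / 295) * 100
= 0.06440677966 * 100
= 6.4407%


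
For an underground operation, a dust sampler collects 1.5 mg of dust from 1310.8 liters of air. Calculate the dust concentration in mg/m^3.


Convert liters to m^3: 1 m^3 = 1000 L
Concentration = mass / volume * 1000
= 1.5 / 1310.8 * 1000
= 0.001144339335 * 1000
= 1.1443 mg/m^3

1.1443 mg/m^3


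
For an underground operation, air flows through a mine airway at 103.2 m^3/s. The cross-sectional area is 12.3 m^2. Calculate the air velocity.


Velocity = flow rate / cross-sectional area
= 103.2 / 12.3
= 8.3902 m/s

8.3902 m/s


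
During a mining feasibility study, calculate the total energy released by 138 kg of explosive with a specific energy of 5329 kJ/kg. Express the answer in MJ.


Energy = mass * specific_energy / 1000
= 138 * 5329 / 1000
= 735402 / 1000
= 735.402 MJ

735.402 MJ


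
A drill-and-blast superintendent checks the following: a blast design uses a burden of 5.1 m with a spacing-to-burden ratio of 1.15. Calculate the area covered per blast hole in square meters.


29.9115 m^2

First, find the spacing:
Spacing = burden * ratio = 5.1 * 1.15
= 5.865 m
Then, calculate the area:
Area = burden * spacing = 5.1 * 5.865
= 29.9115 m^2


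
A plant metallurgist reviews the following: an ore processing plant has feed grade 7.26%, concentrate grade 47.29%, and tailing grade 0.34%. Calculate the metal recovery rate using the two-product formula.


Using the two-product formula:
R = 100 * c * (f - t) / (f * (c - t))
Numerator = 100 * 47.29 * (7.26 - 0.34)
= 100 * 47.29 * 6.92
= 32724.68
Denominator = 7.26 * (47.29 - 0.34)
= 7.26 * 46.95
= 340.857
R = 32724.68 / 340.857
= 96.0071%

96.0071%


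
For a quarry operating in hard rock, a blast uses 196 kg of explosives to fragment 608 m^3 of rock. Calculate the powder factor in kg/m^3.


Powder factor = explosive mass / rock volume
= 196 / 608
= 0.3224 kg/m^3

0.3224 kg/m^3


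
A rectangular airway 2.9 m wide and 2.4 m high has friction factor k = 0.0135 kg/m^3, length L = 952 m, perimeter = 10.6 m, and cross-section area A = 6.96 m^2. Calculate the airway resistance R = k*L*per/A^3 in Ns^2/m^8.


Compute the numerator:
k * L * per = 0.0135 * 952 * 10.6
= 136.2312
Compute the denominator:
A^3 = 6.96^3 = 337.153536
Resistance:
R = 136.2312 / 337.153536
= 0.4041 Ns^2/m^8

0.4041 Ns^2/m^8


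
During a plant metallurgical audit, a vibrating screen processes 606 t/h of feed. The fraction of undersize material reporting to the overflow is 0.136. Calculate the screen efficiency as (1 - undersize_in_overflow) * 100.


86.4%

Screen efficiency = (1 - fraction of undersize in overflow) * 100
= (1 - 0.136) * 100
= 0.864 * 100
= 86.4%


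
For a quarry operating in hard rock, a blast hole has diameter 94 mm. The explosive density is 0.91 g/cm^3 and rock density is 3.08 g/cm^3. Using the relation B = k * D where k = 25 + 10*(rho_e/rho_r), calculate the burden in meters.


First, compute k:
rho_e / rho_r = 0.91 / 3.08 = 0.2954545455
k = 25 + 10 * 0.2954545455 = 27.95454545
Then, compute burden:
B = k * D / 1000 = 27.95454545 * 94 / 1000
= 2627.727273 / 1000
= 2.6277 m

2.6277 m


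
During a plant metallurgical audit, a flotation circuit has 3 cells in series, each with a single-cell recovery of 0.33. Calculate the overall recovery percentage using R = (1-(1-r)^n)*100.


Complement of single-cell recovery:
1 - r = 1 - 0.33 = 0.67
Raise to power n:
(1 - r)^3 = 0.67^3 = 0.300763
Overall recovery:
R = (1 - 0.300763) * 100
= 69.9237%

69.9237%


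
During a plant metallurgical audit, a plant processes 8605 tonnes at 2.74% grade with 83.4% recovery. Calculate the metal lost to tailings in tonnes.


Total metal in feed:
= 8605 * 2.74 / 100 = 235.777 tonnes
Metal recovered:
= 235.777 * 83.4 / 100 = 196.638018 tonnes
Metal lost to tailings:
= 235.777 - 196.638018
= 39.139 tonnes

39.139 tonnes


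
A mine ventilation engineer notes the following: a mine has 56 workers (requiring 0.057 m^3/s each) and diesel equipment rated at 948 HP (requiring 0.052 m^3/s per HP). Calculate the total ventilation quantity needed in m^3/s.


Airflow for workers:
Q_people = 56 * 0.057 = 3.192 m^3/s
Airflow for diesel equipment:
Q_diesel = 948 * 0.052 = 49.296 m^3/s
Total ventilation:
Q_total = 3.192 + 49.296
= 52.488 m^3/s

52.488 m^3/s


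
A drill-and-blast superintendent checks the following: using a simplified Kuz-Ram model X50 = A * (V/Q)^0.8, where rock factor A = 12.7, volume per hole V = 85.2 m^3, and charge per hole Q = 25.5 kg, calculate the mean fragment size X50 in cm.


Compute V/Q:
V/Q = 85.2 / 25.5 = 3.341176471
Raise to the power 0.8:
(V/Q)^0.8 = 3.341176471^0.8 = 2.62494091
Multiply by A:
X50 = 12.7 * 2.62494091
= 33.3367 cm

33.3367 cm


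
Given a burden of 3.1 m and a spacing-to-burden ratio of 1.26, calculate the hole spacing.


Spacing = burden * ratio
= 3.1 * 1.26
= 3.906 m

3.906 m


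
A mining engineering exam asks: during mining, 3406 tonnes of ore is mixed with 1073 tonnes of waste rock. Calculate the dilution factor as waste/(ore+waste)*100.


23.9562%

Total material = ore + waste
= 3406 + 1073 = 4479 tonnes
Dilution = waste / total * 100
= 1073 / 4479 * 100
= 0.2395624023 * 100
= 23.9562%


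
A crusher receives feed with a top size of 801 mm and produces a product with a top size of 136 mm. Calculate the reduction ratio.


Reduction ratio = feed size / product size
= 801 / 136
= 5.8897

5.8897


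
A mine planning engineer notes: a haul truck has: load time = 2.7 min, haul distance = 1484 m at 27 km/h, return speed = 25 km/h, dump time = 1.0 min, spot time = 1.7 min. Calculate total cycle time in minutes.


12.2594 min

Convert haul speed to m/min: 27 * 1000/60 = 450 m/min
Haul time = 1484 / 450 = 3.297777778 min
Convert return speed to m/min: 25 * 1000/60 = 416.6666667 m/min
Return time = 1484 / 416.6666667 = 3.5616 min
Total cycle time:
= 2.7 + 3.297777778 + 1.0 + 3.5616 + 1.7
= 12.2594 min


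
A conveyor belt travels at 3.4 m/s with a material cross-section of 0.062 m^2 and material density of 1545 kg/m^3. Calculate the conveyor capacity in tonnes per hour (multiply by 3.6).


Volumetric flow = speed * area
= 3.4 * 0.062 = 0.2108 m^3/s
Mass flow = volumetric * density
= 0.2108 * 1545 = 325.686 kg/s
Convert to t/h: multiply by 3.6
Capacity = 325.686 * 3.6
= 1172.4696 t/h

1172.4696 t/h


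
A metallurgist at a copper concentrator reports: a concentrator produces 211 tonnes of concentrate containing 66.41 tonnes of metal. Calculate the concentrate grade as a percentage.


31.4739%

Grade = (metal in concentrate / concentrate mass) * 100
= (66.41 / 211) * 100
= 0.3147393365 * 100
= 31.4739%


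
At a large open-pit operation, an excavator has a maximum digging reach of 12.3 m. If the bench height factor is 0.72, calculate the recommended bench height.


8.856 m

Bench height = reach * factor
= 12.3 * 0.72
= 8.856 m


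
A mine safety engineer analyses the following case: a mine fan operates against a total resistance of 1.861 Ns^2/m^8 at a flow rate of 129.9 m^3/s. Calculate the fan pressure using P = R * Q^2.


31402.5326 Pa

Compute Q^2:
Q^2 = 129.9^2 = 16874.01
Compute pressure:
P = R * Q^2 = 1.861 * 16874.01
= 31402.5326 Pa


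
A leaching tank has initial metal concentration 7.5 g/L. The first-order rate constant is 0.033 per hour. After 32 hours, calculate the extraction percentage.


65.2156%

Compute the exponent:
-k * t = -0.033 * 32 = -1.056
Remaining concentration:
C = 7.5 * exp(-1.056)
= 7.5 * 0.3478444089
= 2.608833067 g/L
Extracted = 7.5 - 2.608833067 = 4.891166933 g/L
Extraction % = 4.891166933 / 7.5 * 100
= 65.2156%


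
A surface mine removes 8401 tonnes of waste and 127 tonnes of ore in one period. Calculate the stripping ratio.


Stripping ratio = waste tonnage / ore tonnage
= 8401 / 127
= 66.1496

66.1496
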